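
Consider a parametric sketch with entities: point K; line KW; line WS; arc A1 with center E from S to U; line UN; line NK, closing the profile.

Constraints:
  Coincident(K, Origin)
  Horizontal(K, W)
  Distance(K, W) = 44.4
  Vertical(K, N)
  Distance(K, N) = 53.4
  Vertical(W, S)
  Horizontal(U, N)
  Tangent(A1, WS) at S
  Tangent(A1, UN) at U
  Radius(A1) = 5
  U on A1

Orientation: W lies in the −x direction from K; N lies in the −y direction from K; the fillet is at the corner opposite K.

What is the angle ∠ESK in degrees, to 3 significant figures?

47.5°

The virtual corner opposite K is at (-44.4, -53.4). Tangency of A1 to WS means the radius ES is perpendicular to WS and since A1 is tangent to UN there, EU ⟂ UN, with radius 5.0, so the center E sits 5.0 in from both sides at E = (-39.4, -48.4). That places the tangent points at S = (-44.4, -48.4) on WS and U = (-39.4, -53.4) on UN. Then cos ∠ESK = SE·SK / (|SE||SK|), giving 47.5°.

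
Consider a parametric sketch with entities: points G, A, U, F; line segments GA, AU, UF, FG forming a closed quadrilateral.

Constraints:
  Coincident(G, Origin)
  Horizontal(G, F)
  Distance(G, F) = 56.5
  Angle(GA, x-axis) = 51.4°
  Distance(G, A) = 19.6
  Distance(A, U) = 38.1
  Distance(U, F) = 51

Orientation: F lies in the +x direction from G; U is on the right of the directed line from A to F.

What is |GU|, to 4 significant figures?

25.22

Checks: |AU| = 38.10 ✓; |UF| = 51.00 ✓.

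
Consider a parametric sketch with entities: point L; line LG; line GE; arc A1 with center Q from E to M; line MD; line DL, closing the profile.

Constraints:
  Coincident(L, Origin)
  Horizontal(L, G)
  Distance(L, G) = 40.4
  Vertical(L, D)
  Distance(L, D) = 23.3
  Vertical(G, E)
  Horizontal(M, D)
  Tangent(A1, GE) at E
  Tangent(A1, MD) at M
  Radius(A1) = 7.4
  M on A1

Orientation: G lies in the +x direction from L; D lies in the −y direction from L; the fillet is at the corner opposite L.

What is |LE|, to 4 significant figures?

43.42

L is at the origin; LG is horizontal with |LG| = 40.4 and G on the +x side, so G = (40.40, 0.000). L and D share the same x with |LD| = 23.3 and D on the −y side, so D = (0.000, -23.30). The virtual corner opposite L is at (40.40, -23.30). Since A1 is tangent to GE there, QE ⟂ GE and the tangent condition forces QM to be normal to MD, with radius 7.4, so the center Q sits 7.4 in from both sides at Q = (33.00, -15.90). That places the tangent points at E = (40.40, -15.90) on GE and M = (33.00, -23.30) on MD. Then |LE| = |E − L| = 43.42.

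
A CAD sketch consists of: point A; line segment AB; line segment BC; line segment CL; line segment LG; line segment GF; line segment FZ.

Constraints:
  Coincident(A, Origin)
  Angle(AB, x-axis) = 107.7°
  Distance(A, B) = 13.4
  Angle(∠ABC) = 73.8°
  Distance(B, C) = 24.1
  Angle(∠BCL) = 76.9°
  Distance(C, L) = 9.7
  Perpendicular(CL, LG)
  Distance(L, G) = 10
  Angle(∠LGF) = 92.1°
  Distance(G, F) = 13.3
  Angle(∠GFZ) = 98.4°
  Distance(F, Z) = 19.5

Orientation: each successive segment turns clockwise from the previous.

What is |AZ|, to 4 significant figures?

35.29

∠LGF = 92.1° gives GF at 80.50° from the x-axis; with |GF| = 13.3, F = (10.47, 19.02). ∠GFZ = 98.4° gives FZ at -1.100° from the x-axis; with |FZ| = 19.5, Z = (29.96, 18.65). Then |AZ| = |Z − A| = 35.29.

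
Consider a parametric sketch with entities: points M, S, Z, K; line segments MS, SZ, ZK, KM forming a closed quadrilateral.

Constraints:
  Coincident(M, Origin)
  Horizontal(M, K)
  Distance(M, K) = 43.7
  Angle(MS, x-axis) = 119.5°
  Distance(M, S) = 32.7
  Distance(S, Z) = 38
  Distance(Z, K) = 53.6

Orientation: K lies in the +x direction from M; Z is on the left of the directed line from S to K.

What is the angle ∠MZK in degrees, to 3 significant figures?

49.9°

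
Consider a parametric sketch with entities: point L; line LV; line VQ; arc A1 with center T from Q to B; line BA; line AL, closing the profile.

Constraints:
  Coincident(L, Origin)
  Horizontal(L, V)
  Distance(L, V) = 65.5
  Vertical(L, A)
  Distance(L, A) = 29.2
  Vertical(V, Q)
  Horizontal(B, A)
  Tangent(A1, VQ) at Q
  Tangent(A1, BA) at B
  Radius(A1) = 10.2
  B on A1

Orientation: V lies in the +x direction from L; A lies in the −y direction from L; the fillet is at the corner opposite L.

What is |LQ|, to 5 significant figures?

68.200

The virtual corner opposite L is at (65.500, -29.200). Since A1 is tangent to VQ there, TQ ⟂ VQ and the tangent condition forces TB to be normal to BA, with radius 10.2, so the center T sits 10.2 in from both sides at T = (55.300, -19.000). That places the tangent points at Q = (65.500, -19.000) on VQ and B = (55.300, -29.200) on BA. Then |LQ| = |Q − L| = 68.200.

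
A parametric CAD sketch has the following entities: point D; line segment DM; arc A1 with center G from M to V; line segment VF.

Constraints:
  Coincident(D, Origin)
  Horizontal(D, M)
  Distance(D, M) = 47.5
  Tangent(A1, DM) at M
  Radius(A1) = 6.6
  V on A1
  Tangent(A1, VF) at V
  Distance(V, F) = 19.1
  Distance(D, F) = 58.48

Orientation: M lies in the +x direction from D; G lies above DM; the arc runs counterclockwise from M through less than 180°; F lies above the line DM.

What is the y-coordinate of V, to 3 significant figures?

7.22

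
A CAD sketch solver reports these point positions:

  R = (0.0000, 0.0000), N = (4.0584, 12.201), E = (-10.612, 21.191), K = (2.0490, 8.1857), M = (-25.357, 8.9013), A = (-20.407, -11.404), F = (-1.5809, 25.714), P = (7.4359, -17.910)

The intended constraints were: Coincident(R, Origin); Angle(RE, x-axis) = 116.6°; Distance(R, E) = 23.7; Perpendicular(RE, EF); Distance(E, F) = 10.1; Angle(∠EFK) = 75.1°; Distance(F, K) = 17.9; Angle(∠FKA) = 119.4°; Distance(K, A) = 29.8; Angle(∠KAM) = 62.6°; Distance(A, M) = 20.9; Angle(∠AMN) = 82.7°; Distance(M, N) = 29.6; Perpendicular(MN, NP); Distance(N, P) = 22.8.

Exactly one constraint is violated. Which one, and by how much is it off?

Distance(N, P) = 22.8 — off by 7.50.

R = (0.00, 0.00) ✓; RE at 116.6° ✓; |RE| = 23.70 ✓; ∠(RE, EF) = 90.00° ✓; |EF| = 10.10 ✓; ∠EFK = 75.10° ✓; |FK| = 17.90 ✓; ∠FKA = 119.4° ✓; |KA| = 29.80 ✓; ∠KAM = 62.60° ✓; |AM| = 20.90 ✓; ∠AMN = 82.70° ✓; |MN| = 29.60 ✓; ∠(MN, NP) = 90.00° ✓; |NP| = 30.30 ✗.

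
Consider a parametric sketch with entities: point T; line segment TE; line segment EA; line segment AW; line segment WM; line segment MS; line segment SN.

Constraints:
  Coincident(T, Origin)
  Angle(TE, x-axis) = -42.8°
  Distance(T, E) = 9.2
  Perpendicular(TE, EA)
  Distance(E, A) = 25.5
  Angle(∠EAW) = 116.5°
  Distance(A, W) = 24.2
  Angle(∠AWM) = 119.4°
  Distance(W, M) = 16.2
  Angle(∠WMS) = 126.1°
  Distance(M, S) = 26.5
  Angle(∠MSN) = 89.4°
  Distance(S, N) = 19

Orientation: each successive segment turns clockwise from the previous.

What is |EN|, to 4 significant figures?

17.00

T is at the origin; TE runs at -42.8° with length 9.2, so E = (6.750, -6.251). TE ⟂ EA, so EA runs at -132.8°; with |EA| = 25.5, A = (-10.58, -24.96). ∠EAW = 116.5° gives AW at 163.7° from the x-axis; with |AW| = 24.2, W = (-33.80, -18.17). ∠AWM = 119.4° gives WM at 103.1° from the x-axis; with |WM| = 16.2, M = (-37.47, -2.390). ∠WMS = 126.1° gives MS at 49.20° from the x-axis; with |MS| = 26.5, S = (-20.16, 17.67). ∠MSN = 89.4° gives SN at -41.40° from the x-axis; with |SN| = 19.0, N = (-5.907, 5.105). Then |EN| = |N − E| = 17.00.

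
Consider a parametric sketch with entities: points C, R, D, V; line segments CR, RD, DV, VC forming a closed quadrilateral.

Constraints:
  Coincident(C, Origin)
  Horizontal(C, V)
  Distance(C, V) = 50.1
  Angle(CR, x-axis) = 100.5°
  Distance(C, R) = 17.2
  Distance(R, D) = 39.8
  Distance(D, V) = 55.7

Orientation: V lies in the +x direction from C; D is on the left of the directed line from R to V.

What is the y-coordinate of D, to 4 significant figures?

47.96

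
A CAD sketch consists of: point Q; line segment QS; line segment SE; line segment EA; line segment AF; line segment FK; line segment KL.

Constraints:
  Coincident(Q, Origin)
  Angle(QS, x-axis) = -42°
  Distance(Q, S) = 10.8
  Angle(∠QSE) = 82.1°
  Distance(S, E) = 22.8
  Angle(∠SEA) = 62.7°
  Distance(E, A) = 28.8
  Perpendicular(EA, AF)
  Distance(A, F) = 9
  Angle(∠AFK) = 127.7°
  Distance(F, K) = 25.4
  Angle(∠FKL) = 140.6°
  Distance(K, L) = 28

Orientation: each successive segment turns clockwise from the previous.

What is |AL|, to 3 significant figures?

53.6

∠AFK = 127.7° gives FK at -39.5° from the x-axis; with |FK| = 25.4, K = (12.6, -7.99). ∠FKL = 140.6° gives KL at -78.9° from the x-axis; with |KL| = 28.0, L = (18.0, -35.5). Then |AL| = |L − A| = 53.6.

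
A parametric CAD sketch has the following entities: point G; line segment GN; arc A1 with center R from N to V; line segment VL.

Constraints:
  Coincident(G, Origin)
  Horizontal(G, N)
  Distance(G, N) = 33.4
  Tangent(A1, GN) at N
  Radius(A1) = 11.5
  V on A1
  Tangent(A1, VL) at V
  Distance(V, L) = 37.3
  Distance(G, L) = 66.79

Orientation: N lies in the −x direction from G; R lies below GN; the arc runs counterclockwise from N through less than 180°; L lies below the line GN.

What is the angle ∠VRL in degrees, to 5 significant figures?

72.865°

G is at the origin; GN is horizontal with |GN| = 33.4 and N on the −x side, so N = (-33.400, 0.0000). The tangent condition forces RN to be normal to GN, so R = N + (0, -11.5) = (-33.400, -11.500). Since RV ⟂ VL (tangency), |RL| = √(11.5² + 37.3²) = 39.033 regardless of where V sits on A1. So L lies on both circle(G, 66.79) and circle(R, 39.033); the below-GN intersection is L = (-45.969, -48.453). V is the foot of the tangent from L: V = (-44.895, -11.169).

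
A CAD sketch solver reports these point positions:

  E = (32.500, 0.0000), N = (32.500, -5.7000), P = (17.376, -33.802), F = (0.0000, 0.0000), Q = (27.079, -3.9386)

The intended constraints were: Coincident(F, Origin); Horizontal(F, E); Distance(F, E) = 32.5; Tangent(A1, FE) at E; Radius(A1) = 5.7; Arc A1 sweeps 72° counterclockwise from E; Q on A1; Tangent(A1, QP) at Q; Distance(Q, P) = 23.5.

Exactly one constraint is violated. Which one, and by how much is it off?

Distance(Q, P) = 23.5 — off by 7.90.

F = (0.00, 0.00) ✓; F.y = 0.00, E.y = 0.00 ✓; |FE| = 32.50 ✓; ∠(NE, EF) = 90.00° ✓; |NE| = 5.700 ✓; bearing(N→Q) − bearing(N→E) = 72.00° ✓; |NQ| = 5.700 ✓; ∠(NQ, QP) = 90.00° ✓; |QP| = 31.40 ✗.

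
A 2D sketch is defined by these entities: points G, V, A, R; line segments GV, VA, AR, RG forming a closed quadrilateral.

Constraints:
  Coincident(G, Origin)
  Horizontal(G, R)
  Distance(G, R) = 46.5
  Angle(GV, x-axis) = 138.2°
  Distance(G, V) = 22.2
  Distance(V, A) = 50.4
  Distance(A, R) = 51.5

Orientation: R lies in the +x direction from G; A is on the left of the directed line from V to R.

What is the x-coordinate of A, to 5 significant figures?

23.119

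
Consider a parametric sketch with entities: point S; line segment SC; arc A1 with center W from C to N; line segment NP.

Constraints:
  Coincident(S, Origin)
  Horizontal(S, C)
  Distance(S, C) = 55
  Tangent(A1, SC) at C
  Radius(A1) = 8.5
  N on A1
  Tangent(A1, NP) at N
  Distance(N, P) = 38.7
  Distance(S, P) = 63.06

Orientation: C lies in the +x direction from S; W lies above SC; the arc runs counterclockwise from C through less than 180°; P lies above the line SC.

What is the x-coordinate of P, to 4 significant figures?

42.89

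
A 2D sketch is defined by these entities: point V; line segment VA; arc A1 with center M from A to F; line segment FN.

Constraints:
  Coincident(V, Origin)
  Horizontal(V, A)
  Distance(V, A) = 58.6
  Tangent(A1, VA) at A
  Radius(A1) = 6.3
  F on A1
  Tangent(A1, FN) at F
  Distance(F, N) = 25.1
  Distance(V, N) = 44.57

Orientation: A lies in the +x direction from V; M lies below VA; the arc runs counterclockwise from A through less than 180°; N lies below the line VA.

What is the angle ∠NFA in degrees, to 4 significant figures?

153.5°

Checks: |MF| = 6.300 ✓; ∠(MF, FN) = 90.00° ✓; |FN| = 25.10 ✓; |VN| = 44.57 ✓.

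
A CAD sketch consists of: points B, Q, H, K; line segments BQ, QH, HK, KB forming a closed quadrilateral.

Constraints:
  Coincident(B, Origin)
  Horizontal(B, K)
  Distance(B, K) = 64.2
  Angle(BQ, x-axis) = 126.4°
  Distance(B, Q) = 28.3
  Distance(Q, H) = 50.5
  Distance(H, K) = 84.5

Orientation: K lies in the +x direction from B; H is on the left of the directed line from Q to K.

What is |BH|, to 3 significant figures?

66.1

Checks: B.y = 0.00, K.y = 0.00 ✓; |QH| = 50.50 ✓; |HK| = 84.50 ✓.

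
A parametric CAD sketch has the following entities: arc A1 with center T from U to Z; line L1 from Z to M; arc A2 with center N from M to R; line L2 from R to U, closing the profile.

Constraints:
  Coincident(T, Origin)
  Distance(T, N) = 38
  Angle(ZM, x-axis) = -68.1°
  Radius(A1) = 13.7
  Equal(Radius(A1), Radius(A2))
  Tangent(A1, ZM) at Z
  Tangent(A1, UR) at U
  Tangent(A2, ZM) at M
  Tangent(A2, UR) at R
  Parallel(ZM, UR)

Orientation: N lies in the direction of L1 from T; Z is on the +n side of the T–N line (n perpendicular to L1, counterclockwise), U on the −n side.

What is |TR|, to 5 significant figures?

40.394

Tangency of A1 to both parallel lines with radius 13.7 puts Z and U at T ± 13.7·n: Z = (12.711, 5.1099), U = (-12.711, -5.1099). Equal radii place M and R the same way about N: M = N + 13.7·n = (26.885, -30.148), R = N − 13.7·n = (1.4622, -40.368). Then |TR| = |R − T| = 40.394.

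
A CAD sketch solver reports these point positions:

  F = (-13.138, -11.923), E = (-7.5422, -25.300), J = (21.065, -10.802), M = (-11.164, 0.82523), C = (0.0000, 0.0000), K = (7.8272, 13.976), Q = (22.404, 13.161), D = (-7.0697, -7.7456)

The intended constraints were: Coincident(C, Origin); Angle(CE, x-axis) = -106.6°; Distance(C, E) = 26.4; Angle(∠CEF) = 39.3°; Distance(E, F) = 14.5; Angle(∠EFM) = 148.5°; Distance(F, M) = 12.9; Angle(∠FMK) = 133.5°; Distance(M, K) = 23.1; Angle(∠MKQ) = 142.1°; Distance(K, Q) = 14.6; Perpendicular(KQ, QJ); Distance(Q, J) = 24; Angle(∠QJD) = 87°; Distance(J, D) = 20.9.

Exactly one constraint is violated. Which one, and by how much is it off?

Distance(J, D) = 20.9 — off by 7.40.

C = (0.00, 0.00) ✓; CE at -106.6° ✓; |CE| = 26.40 ✓; ∠CEF = 39.30° ✓; |EF| = 14.50 ✓; ∠EFM = 148.5° ✓; |FM| = 12.90 ✓; ∠FMK = 133.5° ✓; |MK| = 23.10 ✓; ∠MKQ = 142.1° ✓; |KQ| = 14.60 ✓; ∠(KQ, QJ) = 90.00° ✓; |QJ| = 24.00 ✓; ∠QJD = 87.00° ✓; |JD| = 28.30 ✗.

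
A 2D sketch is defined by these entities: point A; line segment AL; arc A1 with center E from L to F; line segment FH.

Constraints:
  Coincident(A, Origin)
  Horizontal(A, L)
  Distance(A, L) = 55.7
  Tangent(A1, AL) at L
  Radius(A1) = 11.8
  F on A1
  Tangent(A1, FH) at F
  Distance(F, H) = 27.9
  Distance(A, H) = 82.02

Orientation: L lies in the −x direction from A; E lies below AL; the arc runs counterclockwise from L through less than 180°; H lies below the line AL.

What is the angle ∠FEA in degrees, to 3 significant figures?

155°

Checks: A.y = 0.00, L.y = 0.00 ✓; |EF| = 11.80 ✓; ∠(EF, FH) = 90.00° ✓; |FH| = 27.90 ✓; |AH| = 82.02 ✓.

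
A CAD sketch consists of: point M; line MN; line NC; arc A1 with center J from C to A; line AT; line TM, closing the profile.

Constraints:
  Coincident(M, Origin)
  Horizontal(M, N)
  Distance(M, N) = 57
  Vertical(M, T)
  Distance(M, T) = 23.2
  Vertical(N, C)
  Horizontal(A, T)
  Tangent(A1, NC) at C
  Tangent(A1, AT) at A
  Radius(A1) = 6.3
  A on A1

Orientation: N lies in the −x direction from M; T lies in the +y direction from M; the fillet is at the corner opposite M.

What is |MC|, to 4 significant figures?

59.45

The virtual corner opposite M is at (-57.00, 23.20). Since A1 is tangent to NC there, JC ⟂ NC and tangency of A1 to AT means the radius JA is perpendicular to AT, with radius 6.3, so the center J sits 6.3 in from both sides at J = (-50.70, 16.90). That places the tangent points at C = (-57.00, 16.90) on NC and A = (-50.70, 23.20) on AT. Then |MC| = |C − M| = 59.45.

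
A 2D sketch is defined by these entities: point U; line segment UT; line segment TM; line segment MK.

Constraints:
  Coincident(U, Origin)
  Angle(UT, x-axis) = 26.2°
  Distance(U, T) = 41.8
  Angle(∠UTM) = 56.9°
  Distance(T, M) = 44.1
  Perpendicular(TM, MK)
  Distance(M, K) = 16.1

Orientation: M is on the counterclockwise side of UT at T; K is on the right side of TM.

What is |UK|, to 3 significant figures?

55.4

U is at the origin; UT runs at 26.2° with length 41.8, so T = 41.8·(cos 26.2°, sin 26.2°) = (37.5, 18.5). ∠UTM = 56.9°, so TM runs at 26.2° + (180° − 56.9°) = 149° from the x-axis; with |TM| = 44.1, M = T + 44.1·(cos 149°, sin 149°) = (-0.414, 41.0). TM ⟂ MK; with |MK| = 16.1 on the right of TM, K = M + 16.1·(0.511, 0.860) = (7.81, 54.8). Then |UK| = |K − U| = 55.4.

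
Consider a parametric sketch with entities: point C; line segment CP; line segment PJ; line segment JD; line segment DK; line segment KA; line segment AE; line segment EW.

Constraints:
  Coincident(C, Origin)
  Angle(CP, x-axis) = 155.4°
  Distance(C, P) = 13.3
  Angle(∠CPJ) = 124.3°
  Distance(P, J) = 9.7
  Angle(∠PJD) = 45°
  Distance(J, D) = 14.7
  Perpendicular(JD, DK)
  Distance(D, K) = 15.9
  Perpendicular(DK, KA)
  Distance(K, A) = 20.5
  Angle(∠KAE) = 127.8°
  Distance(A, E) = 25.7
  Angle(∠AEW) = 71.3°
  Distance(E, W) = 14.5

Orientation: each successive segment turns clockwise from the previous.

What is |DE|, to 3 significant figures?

36.5

C is at the origin; CP runs at 155.4° with length 13.3, so P = (-12.1, 5.54). ∠CPJ = 124.3° gives PJ at 99.7° from the x-axis; with |PJ| = 9.7, J = (-13.7, 15.1). ∠PJD = 45.0° gives JD at -35.3° from the x-axis; with |JD| = 14.7, D = (-1.73, 6.60). JD ⟂ DK, so DK runs at -125°; with |DK| = 15.9, K = (-10.9, -6.37). The perpendicularity gives KA at right angles to DK, so KA runs at 145°; with |KA| = 20.5, A = (-27.6, 5.47). ∠KAE = 127.8° gives AE at 92.5° from the x-axis; with |AE| = 25.7, E = (-28.8, 31.1). Then |DE| = |E − D| = 36.5.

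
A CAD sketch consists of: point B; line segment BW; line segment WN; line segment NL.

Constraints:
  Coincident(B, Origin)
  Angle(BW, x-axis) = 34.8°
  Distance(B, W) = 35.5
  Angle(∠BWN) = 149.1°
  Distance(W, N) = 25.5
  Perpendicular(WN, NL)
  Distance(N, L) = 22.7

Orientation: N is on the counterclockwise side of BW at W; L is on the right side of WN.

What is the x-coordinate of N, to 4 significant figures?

39.64

B is at the origin; BW runs at 34.8° with length 35.5, so W = 35.5·(cos 34.8°, sin 34.8°) = (29.15, 20.26). ∠BWN = 149.1°, so WN runs at 34.8° + (180° − 149.1°) = 65.70° from the x-axis; with |WN| = 25.5, N = W + 25.5·(cos 65.70°, sin 65.70°) = (39.64, 43.50). So N.x = 39.64.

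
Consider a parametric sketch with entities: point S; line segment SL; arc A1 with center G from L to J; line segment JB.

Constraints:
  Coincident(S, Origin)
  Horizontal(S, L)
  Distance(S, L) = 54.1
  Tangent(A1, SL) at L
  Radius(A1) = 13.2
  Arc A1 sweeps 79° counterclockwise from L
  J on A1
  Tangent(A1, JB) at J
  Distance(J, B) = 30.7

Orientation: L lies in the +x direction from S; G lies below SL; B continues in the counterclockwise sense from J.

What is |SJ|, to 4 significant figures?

42.51

Tangency of A1 to SL means the radius GL is perpendicular to SL, so G = L + (0, -13.2) = (54.10, -13.20). On A1, L sits at bearing 90° from G; a 79° counterclockwise sweep puts J at bearing 169°, so J = G + 13.2·(cos 169°, sin 169°) = (41.14, -10.68). Then |SJ| = |J − S| = 42.51.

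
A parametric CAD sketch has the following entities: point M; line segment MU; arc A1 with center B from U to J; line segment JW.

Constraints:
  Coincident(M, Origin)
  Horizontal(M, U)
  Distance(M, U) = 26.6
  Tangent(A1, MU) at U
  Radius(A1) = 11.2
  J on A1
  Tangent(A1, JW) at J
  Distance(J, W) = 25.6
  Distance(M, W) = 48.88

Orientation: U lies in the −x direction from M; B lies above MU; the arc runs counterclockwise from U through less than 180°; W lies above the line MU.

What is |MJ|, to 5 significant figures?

23.742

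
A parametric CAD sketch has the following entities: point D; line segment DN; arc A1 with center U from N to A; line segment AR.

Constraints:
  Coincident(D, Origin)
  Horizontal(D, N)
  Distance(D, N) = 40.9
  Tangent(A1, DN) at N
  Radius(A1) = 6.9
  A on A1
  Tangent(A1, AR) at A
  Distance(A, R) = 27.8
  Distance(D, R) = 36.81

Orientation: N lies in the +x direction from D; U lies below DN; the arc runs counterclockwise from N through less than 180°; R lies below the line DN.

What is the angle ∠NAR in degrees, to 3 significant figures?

148°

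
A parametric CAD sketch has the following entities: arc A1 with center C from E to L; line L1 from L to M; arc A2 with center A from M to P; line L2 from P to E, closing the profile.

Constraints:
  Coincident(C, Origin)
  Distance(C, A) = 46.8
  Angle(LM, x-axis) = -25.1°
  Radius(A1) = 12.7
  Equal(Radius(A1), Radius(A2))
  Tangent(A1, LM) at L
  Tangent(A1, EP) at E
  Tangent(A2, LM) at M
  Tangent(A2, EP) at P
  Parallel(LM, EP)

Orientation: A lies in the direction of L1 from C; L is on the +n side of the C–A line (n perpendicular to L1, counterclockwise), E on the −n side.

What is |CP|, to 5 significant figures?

48.493

The slot axis is L1's direction at -25.1°, so u = (cos -25.1°, sin -25.1°) = (0.90557, -0.42420) and n = (−sin -25.1°, cos -25.1°) = (0.42420, 0.90557). C is at the origin and A lies 46.8 along u from C, so A = 46.8·u = (42.381, -19.853). Tangency of A1 to both parallel lines with radius 12.7 puts L and E at C ± 12.7·n: L = (5.3873, 11.501), E = (-5.3873, -11.501). Equal radii place M and P the same way about A: M = A + 12.7·n = (47.768, -8.3518), P = A − 12.7·n = (36.993, -31.353). Then |CP| = |P − C| = 48.493.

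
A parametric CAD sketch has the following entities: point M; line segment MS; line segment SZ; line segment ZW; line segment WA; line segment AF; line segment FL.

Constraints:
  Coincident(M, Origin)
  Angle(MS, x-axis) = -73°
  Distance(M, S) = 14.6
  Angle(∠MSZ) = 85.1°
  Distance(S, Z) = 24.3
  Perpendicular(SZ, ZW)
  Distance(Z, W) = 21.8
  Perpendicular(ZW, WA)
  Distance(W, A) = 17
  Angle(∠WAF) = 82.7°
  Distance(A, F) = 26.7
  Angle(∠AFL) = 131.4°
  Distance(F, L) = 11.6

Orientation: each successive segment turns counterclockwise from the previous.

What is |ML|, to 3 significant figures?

32.0

∠WAF = 82.7° gives AF at -60.8° from the x-axis; with |AF| = 26.7, F = (15.9, -14.3). ∠AFL = 131.4° gives FL at -12.2° from the x-axis; with |FL| = 11.6, L = (27.3, -16.8). Then |ML| = |L − M| = 32.0.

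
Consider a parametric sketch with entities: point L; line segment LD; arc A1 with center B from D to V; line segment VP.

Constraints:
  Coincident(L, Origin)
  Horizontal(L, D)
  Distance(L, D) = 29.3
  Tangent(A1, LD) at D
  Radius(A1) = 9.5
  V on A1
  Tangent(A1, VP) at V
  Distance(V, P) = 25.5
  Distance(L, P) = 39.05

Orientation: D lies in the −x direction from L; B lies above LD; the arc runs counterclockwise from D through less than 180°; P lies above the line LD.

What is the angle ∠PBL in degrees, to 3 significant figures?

84.4°

L is at the origin; LD is horizontal with |LD| = 29.3 and D on the −x side, so D = (-29.3, 0.00). A1 meets LD tangentially, so BD is at right angles to LD, so B = D + (0, 9.5) = (-29.3, 9.50). Since BV ⟂ VP (tangency), |BP| = √(9.5² + 25.5²) = 27.2 regardless of where V sits on A1. So P lies on both circle(L, 39.05) and circle(B, 27.2); the above-LD intersection is P = (-18.4, 34.4). V is the foot of the tangent from P: V = (-19.8, 8.98).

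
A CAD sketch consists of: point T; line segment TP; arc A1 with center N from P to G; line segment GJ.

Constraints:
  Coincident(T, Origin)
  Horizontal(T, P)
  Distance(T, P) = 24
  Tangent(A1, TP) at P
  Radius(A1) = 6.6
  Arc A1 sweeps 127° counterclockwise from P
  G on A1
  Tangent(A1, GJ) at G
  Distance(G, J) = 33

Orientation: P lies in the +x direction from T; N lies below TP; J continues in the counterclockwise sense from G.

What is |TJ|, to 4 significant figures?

53.41

T is at the origin; TP is horizontal with |TP| = 24.0 and P on the +x side, so P = (24.00, 0.000). Tangency of A1 to TP means the radius NP is perpendicular to TP, so N = P + (0, -6.6) = (24.00, -6.600). On A1, P sits at bearing 90° from N; a 127° counterclockwise sweep puts G at bearing 217°, so G = N + 6.6·(cos 217°, sin 217°) = (18.73, -10.57). Tangency of A1 to GJ means the radius NG is perpendicular to GJ, so GJ runs along (−sin 217°, cos 217°); with |GJ| = 33.0, J = (38.59, -36.93). Then |TJ| = |J − T| = 53.41.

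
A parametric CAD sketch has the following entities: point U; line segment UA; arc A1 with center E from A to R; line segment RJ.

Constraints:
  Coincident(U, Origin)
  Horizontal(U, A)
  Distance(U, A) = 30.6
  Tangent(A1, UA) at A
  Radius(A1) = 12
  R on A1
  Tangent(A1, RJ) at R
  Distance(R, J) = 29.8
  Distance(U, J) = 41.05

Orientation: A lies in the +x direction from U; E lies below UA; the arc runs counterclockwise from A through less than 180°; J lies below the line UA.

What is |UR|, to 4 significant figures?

21.17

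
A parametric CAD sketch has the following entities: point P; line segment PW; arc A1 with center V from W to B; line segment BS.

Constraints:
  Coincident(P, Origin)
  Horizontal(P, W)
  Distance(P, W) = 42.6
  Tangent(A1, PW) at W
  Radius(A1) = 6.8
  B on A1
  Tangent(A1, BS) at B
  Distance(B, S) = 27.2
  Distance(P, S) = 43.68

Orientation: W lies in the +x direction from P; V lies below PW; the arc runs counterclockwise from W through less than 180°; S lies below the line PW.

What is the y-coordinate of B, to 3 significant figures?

-5.29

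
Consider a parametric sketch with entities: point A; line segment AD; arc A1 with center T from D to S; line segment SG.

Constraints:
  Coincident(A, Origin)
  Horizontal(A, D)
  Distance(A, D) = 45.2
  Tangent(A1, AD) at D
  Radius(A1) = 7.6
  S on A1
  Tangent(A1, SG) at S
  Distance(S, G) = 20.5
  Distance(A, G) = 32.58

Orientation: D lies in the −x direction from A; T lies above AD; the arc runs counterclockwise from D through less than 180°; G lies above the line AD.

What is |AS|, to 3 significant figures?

39.4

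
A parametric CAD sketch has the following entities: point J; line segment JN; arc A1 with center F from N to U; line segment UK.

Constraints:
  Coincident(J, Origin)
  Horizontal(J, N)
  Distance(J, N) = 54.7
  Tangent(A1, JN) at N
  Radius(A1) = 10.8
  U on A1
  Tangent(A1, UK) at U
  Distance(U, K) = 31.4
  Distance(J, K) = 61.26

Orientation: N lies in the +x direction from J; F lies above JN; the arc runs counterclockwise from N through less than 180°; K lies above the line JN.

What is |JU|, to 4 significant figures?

65.63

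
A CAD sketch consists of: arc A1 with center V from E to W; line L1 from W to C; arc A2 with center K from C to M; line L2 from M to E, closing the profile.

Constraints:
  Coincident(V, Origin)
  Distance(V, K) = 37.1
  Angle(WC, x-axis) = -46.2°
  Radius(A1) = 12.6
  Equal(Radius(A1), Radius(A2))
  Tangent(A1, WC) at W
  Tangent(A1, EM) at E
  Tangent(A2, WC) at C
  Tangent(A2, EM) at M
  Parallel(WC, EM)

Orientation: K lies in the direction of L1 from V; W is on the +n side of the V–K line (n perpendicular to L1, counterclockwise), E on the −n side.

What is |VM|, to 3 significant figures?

39.2

The slot axis is L1's direction at -46.2°, so u = (cos -46.2°, sin -46.2°) = (0.692, -0.722) and n = (−sin -46.2°, cos -46.2°) = (0.722, 0.692). V is at the origin and K lies 37.1 along u from V, so K = 37.1·u = (25.7, -26.8). Tangency of A1 to both parallel lines with radius 12.6 puts W and E at V ± 12.6·n: W = (9.09, 8.72), E = (-9.09, -8.72). Equal radii place C and M the same way about K: C = K + 12.6·n = (34.8, -18.1), M = K − 12.6·n = (16.6, -35.5). Then |VM| = |M − V| = 39.2.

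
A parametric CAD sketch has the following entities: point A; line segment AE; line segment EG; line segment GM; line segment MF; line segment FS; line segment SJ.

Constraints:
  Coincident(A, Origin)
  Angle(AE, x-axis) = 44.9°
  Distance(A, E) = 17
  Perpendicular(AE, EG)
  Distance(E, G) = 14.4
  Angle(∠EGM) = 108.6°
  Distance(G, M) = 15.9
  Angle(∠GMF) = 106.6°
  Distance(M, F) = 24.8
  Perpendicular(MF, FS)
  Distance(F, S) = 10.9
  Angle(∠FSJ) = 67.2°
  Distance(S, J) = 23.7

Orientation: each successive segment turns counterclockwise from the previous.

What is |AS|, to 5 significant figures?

7.8766

∠GMF = 106.6° gives MF at -80.300° from the x-axis; with |MF| = 24.8, F = (-8.1984, -9.2904). The perpendicularity gives FS at right angles to MF, so FS runs at 9.7000°; with |FS| = 10.9, S = (2.5458, -7.4538). Then |AS| = |S − A| = 7.8766.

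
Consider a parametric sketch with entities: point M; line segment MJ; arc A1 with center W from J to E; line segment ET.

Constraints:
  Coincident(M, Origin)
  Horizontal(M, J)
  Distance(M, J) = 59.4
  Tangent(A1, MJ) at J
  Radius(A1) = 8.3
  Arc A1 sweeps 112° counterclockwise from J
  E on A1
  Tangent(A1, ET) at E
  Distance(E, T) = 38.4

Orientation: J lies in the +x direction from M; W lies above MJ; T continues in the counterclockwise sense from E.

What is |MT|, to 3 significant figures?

70.6

M is at the origin; M and J share the same y with |MJ| = 59.4 and J on the +x side, so J = (59.4, 0.00). Tangency of A1 to MJ means the radius WJ is perpendicular to MJ, so W = J + (0, 8.3) = (59.4, 8.30). On A1, J sits at bearing -90° from W; a 112° counterclockwise sweep puts E at bearing 22°, so E = W + 8.3·(cos 22°, sin 22°) = (67.1, 11.4). The tangent condition forces WE to be normal to ET, so ET runs along (−sin 22°, cos 22°); with |ET| = 38.4, T = (52.7, 47.0). Then |MT| = |T − M| = 70.6.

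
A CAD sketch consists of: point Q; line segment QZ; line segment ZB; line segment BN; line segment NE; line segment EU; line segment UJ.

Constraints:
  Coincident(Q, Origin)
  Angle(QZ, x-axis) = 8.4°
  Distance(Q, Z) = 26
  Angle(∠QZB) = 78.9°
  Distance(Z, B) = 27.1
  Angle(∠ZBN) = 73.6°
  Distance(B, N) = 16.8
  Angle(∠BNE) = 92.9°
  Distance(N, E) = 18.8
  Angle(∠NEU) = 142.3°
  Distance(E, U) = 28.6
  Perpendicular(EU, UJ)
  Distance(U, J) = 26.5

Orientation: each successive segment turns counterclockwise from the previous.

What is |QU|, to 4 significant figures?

40.70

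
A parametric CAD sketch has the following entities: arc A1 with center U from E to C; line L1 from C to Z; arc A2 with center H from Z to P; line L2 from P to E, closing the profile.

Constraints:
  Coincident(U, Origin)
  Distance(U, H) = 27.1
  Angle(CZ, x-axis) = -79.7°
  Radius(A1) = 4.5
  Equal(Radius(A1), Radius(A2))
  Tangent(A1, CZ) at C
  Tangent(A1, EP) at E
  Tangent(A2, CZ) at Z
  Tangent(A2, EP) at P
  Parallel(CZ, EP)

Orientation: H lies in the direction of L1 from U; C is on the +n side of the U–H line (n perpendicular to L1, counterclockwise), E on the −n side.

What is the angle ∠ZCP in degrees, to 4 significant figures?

18.37°

The slot axis is L1's direction at -79.7°, so u = (cos -79.7°, sin -79.7°) = (0.1788, -0.9839) and n = (−sin -79.7°, cos -79.7°) = (0.9839, 0.1788). U is at the origin and H lies 27.1 along u from U, so H = 27.1·u = (4.846, -26.66). Tangency of A1 to both parallel lines with radius 4.5 puts C and E at U ± 4.5·n: C = (4.427, 0.8046), E = (-4.427, -0.8046). Equal radii place Z and P the same way about H: Z = H + 4.5·n = (9.273, -25.86), P = H − 4.5·n = (0.4181, -27.47). Then cos ∠ZCP = CZ·CP / (|CZ||CP|), giving 18.37°.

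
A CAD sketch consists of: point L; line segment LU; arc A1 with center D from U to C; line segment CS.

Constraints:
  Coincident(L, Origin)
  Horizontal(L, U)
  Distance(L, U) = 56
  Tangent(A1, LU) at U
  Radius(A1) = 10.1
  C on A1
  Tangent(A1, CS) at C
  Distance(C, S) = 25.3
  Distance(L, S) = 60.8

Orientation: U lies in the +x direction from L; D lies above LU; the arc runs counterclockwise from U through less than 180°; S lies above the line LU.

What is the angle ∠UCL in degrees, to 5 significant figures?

49.411°

Checks: L = (0.00, 0.00) ✓; |DC| = 10.10 ✓; ∠(DC, CS) = 90.00° ✓; |CS| = 25.30 ✓; |LS| = 60.80 ✓.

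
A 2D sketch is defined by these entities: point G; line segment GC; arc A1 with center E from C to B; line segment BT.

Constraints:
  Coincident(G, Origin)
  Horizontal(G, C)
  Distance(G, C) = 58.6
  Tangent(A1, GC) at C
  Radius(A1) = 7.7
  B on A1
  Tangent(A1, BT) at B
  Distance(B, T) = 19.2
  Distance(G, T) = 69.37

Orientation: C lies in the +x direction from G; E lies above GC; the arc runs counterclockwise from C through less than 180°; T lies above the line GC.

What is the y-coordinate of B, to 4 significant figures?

8.768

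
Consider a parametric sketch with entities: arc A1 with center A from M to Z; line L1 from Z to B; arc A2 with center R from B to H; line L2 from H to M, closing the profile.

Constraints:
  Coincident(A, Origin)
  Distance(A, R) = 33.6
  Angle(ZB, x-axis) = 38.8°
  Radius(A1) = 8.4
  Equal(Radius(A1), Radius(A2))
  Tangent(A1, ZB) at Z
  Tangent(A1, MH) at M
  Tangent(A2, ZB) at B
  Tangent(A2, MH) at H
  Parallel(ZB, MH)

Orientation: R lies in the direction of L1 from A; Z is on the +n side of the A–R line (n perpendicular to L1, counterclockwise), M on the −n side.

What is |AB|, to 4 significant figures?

34.63

Tangency of A1 to both parallel lines with radius 8.4 puts Z and M at A ± 8.4·n: Z = (-5.263, 6.546), M = (5.263, -6.546). Equal radii place B and H the same way about R: B = R + 8.4·n = (20.92, 27.60), H = R − 8.4·n = (31.45, 14.51). Then |AB| = |B − A| = 34.63.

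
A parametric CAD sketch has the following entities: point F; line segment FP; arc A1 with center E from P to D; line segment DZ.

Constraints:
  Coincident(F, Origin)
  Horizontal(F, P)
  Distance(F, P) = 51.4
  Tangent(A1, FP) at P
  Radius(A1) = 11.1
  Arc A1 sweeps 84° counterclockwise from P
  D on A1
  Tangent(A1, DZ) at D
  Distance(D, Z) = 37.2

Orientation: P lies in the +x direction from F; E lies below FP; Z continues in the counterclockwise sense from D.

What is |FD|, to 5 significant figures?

41.567

F is at the origin; F and P share the same y with |FP| = 51.4 and P on the +x side, so P = (51.400, 0.0000). The tangent condition forces EP to be normal to FP, so E = P + (0, -11.1) = (51.400, -11.100). On A1, P sits at bearing 90° from E; an 84° counterclockwise sweep puts D at bearing 174°, so D = E + 11.1·(cos 174°, sin 174°) = (40.361, -9.9397). Then |FD| = |D − F| = 41.567.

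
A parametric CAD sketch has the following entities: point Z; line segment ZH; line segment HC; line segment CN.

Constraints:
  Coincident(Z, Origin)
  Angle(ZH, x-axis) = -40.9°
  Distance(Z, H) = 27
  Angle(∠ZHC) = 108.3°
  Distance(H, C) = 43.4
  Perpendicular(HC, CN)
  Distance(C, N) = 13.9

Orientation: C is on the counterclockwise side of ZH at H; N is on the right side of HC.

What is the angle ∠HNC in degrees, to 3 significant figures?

72.2°

Z is at the origin; ZH runs at -40.9° with length 27.0, so H = 27.0·(cos -40.9°, sin -40.9°) = (20.4, -17.7). ∠ZHC = 108.3°, so HC runs at -40.9° + (180° − 108.3°) = 30.8° from the x-axis; with |HC| = 43.4, C = H + 43.4·(cos 30.8°, sin 30.8°) = (57.7, 4.54). HC is perpendicular to CN; with |CN| = 13.9 on the right of HC, N = C + 13.9·(0.512, -0.859) = (64.8, -7.39). Then cos ∠HNC = NH·NC / (|NH||NC|), giving 72.2°.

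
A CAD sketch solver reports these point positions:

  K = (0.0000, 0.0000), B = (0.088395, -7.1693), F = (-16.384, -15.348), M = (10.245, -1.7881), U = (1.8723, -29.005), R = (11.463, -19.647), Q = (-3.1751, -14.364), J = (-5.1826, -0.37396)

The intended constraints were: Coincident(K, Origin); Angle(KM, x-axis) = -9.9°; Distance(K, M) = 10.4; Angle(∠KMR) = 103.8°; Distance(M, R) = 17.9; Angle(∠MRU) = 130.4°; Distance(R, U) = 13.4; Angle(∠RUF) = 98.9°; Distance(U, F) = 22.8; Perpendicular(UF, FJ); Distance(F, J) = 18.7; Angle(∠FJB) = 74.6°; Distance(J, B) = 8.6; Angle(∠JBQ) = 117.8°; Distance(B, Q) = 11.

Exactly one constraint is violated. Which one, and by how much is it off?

Distance(B, Q) = 11 — off by 3.10.

K = (0.00, 0.00) ✓; KM at -9.900° ✓; |KM| = 10.40 ✓; ∠KMR = 103.8° ✓; |MR| = 17.90 ✓; ∠MRU = 130.4° ✓; |RU| = 13.40 ✓; ∠RUF = 98.90° ✓; |UF| = 22.80 ✓; ∠(UF, FJ) = 90.00° ✓; |FJ| = 18.70 ✓; ∠FJB = 74.60° ✓; |JB| = 8.600 ✓; ∠JBQ = 117.8° ✓; |BQ| = 7.900 ✗.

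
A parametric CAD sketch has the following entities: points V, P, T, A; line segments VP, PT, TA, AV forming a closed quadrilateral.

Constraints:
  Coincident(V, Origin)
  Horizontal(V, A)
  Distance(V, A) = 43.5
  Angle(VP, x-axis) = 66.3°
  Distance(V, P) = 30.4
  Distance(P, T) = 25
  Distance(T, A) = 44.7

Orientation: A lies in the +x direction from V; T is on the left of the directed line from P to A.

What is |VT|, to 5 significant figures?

53.720

Checks: |PT| = 25.00 ✓; |TA| = 44.70 ✓.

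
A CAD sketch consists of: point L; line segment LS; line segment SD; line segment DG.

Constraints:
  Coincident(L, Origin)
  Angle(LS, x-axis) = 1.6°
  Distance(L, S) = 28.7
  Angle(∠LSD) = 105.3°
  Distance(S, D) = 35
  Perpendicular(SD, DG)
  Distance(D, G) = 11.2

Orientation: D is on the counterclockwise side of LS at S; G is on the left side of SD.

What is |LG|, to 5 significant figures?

45.653

∠LSD = 105.3°, so SD runs at 1.6° + (180° − 105.3°) = 76.300° from the x-axis; with |SD| = 35.0, D = S + 35.0·(cos 76.300°, sin 76.300°) = (36.978, 34.806). The perpendicularity gives DG at right angles to SD; with |DG| = 11.2 on the left of SD, G = D + 11.2·(-0.97155, 0.23684) = (26.097, 37.458). Then |LG| = |G − L| = 45.653.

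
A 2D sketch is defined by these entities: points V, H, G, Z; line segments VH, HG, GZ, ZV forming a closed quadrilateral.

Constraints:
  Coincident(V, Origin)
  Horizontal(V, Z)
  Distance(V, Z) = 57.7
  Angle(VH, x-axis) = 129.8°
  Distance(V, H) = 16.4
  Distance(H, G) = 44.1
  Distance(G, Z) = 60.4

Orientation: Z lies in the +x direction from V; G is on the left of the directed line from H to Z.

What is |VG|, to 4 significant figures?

49.45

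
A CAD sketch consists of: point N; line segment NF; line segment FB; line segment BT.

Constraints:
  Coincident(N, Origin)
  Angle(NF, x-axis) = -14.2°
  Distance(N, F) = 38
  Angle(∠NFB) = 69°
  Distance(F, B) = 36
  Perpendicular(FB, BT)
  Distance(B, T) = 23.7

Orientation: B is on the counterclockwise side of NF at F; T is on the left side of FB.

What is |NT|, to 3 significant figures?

25.3

N is at the origin; NF runs at -14.2° with length 38.0, so F = 38.0·(cos -14.2°, sin -14.2°) = (36.8, -9.32). ∠NFB = 69.0°, so FB runs at -14.2° + (180° − 69.0°) = 96.8° from the x-axis; with |FB| = 36.0, B = F + 36.0·(cos 96.8°, sin 96.8°) = (32.6, 26.4). FB ⟂ BT; with |BT| = 23.7 on the left of FB, T = B + 23.7·(-0.993, -0.118) = (9.04, 23.6). Then |NT| = |T − N| = 25.3.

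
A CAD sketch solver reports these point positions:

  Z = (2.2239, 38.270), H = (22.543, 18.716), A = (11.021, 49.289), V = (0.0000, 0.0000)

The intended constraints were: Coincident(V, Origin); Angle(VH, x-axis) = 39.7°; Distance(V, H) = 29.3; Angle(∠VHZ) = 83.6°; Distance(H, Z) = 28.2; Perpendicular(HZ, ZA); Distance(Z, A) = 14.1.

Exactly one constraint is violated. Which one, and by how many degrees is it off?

Perpendicular(HZ, ZA) — off by 5.30°.

V = (0.00, 0.00) ✓; VH at 39.70° ✓; |VH| = 29.30 ✓; ∠VHZ = 83.60° ✓; |HZ| = 28.20 ✓; ∠(HZ, ZA) = 84.70° ✗; |ZA| = 14.10 ✓.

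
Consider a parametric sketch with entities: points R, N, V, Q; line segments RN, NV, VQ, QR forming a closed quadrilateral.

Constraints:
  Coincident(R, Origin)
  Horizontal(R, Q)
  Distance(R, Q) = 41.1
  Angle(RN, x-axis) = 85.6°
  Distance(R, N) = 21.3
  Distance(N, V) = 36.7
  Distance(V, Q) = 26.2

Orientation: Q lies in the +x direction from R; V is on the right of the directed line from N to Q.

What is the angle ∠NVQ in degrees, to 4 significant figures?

89.26°

Checks: |NV| = 36.70 ✓; |VQ| = 26.20 ✓.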